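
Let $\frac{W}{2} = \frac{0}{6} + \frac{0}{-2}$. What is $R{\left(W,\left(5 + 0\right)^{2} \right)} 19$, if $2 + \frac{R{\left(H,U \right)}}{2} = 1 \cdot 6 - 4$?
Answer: $0$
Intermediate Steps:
$W = 0$ ($W = 2 \left(\frac{0}{6} + \frac{0}{-2}\right) = 2 \left(0 \cdot \frac{1}{6} + 0 \left(- \frac{1}{2}\right)\right) = 2 \left(0 + 0\right) = 2 \cdot 0 = 0$)
$R{\left(H,U \right)} = 0$ ($R{\left(H,U \right)} = -4 + 2 \left(1 \cdot 6 - 4\right) = -4 + 2 \left(6 - 4\right) = -4 + 2 \cdot 2 = -4 + 4 = 0$)
$R{\left(W,\left(5 + 0\right)^{2} \right)} 19 = 0 \cdot 19 = 0$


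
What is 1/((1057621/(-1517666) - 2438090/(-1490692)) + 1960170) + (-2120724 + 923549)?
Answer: -663629561940941495889941/554329619263035306 ≈ -1.1972e+6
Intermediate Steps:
1/((1057621/(-1517666) - 2438090/(-1490692)) + 1960170) + (-2120724 + 923549) = 1/((1057621*(-1/1517666) - 2438090*(-1/1490692)) + 1960170) - 1197175 = 1/((-1057621/1517666 + 1219045/745346) + 1960170) - 1197175 = 1/(265452391776/282796570609 + 1960170) - 1197175 = 1/(554329619263035306/282796570609) - 1197175 = 282796570609/554329619263035306 - 1197175 = -663629561940941495889941/554329619263035306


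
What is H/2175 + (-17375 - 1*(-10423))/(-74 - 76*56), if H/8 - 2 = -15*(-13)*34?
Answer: 24485308/941775 ≈ 25.999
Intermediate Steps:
H = 53056 (H = 16 + 8*(-15*(-13)*34) = 16 + 8*(195*34) = 16 + 8*6630 = 16 + 53040 = 53056)
H/2175 + (-17375 - 1*(-10423))/(-74 - 76*56) = 53056/2175 + (-17375 - 1*(-10423))/(-74 - 76*56) = 53056*(1/2175) + (-17375 + 10423)/(-74 - 4256) = 53056/2175 - 6952/(-4330) = 53056/2175 - 6952*(-1/4330) = 53056/2175 + 3476/2165 = 24485308/941775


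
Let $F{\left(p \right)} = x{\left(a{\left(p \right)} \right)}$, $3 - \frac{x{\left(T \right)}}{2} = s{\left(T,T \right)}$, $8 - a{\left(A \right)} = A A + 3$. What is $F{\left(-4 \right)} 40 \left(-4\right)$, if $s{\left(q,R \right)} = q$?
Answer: $-4480$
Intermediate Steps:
$a{\left(A \right)} = 5 - A^{2}$ ($a{\left(A \right)} = 8 - \left(A A + 3\right) = 8 - \left(A^{2} + 3\right) = 8 - \left(3 + A^{2}\right) = 5 - A^{2}$)
$x{\left(T \right)} = 6 - 2 T$
$F{\left(p \right)} = -4 + 2 p^{2}$ ($F{\left(p \right)} = 6 - 2 \left(5 - p^{2}\right) = 6 + \left(-10 + 2 p^{2}\right) = -4 + 2 p^{2}$)
$F{\left(-4 \right)} 40 \left(-4\right) = \left(-4 + 2 \left(-4\right)^{2}\right) 40 \left(-4\right) = \left(-4 + 2 \cdot 16\right) 40 \left(-4\right) = \left(-4 + 32\right) 40 \left(-4\right) = 28 \cdot 40 \left(-4\right) = 1120 \left(-4\right) = -4480$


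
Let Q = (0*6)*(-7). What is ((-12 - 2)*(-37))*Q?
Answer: 0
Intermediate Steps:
Q = 0 (Q = 0*(-7) = 0)
((-12 - 2)*(-37))*Q = ((-12 - 2)*(-37))*0 = -14*(-37)*0 = 518*0 = 0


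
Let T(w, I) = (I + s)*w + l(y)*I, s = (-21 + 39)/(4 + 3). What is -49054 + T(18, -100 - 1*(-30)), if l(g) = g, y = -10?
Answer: -346974/7 ≈ -49568.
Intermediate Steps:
s = 18/7 ≈ 2.5714
T(w, I) = -10*I + w*(18/7 + I) (T(w, I) = (I + 18/7)*w - 10*I = (18/7 + I)*w - 10*I = w*(18/7 + I) - 10*I = -10*I + w*(18/7 + I))
-49054 + T(18, -100 - 1*(-30)) = -49054 + (-10*(-100 - 1*(-30)) + (18/7)*18 + (-100 - 1*(-30))*18) = -49054 + (-10*(-100 + 30) + 324/7 + (-100 + 30)*18) = -49054 + (-10*(-70) + 324/7 - 70*18) = -49054 + (700 + 324/7 - 1260) = -49054 - 3596/7 = -346974/7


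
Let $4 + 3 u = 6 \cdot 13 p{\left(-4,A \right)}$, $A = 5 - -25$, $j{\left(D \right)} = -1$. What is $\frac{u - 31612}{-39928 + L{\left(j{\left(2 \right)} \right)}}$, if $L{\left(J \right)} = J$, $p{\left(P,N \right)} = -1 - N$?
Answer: $\frac{97258}{119787} \approx 0.81192$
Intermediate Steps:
$A = 30$ ($A = 5 + 25 = 30$)
$u = - \frac{2422}{3}$ ($u = - \frac{4}{3} + \frac{6 \cdot 13 \left(-1 - 30\right)}{3} = - \frac{4}{3} + \frac{78 \left(-1 - 30\right)}{3} = - \frac{4}{3} + \frac{78 \left(-31\right)}{3} = - \frac{4}{3} + \frac{1}{3} \left(-2418\right) = - \frac{4}{3} - 806 = - \frac{2422}{3} \approx -807.33$)
$\frac{u - 31612}{-39928 + L{\left(j{\left(2 \right)} \right)}} = \frac{- \frac{2422}{3} - 31612}{-39928 - 1} = - \frac{97258}{3 \left(-39929\right)} = \left(- \frac{97258}{3}\right) \left(- \frac{1}{39929}\right) = \frac{97258}{119787}$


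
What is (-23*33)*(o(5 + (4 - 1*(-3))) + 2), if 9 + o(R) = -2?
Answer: 6831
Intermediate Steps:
o(R) = -11 (o(R) = -9 - 2 = -11)
(-23*33)*(o(5 + (4 - 1*(-3))) + 2) = (-23*33)*(-11 + 2) = -759*(-9) = 6831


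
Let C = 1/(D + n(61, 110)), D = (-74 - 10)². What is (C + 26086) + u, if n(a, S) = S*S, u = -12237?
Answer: 265291445/19156 ≈ 13849.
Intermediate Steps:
n(a, S) = S²
D = 7056 (D = (-84)² = 7056)
C = 1/19156 (C = 1/(7056 + 110²) = 1/(7056 + 12100) = 1/19156 ≈ 5.2203e-5)
(C + 26086) + u = (1/19156 + 26086) - 12237 = 499703417/19156 - 12237 = 265291445/19156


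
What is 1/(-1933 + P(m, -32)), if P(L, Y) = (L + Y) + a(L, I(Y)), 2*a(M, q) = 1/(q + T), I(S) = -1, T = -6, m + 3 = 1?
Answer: -14/27539 ≈ -0.00050837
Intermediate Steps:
m = -2 (m = -3 + 1 = -2)
a(M, q) = 1/(2*(-6 + q)) (a(M, q) = 1/(2*(q - 6)) = 1/(2*(-6 + q)))
P(L, Y) = -1/14 + L + Y (P(L, Y) = (L + Y) + 1/(2*(-6 - 1)) = (L + Y) + (½)/(-7) = (L + Y) + (½)*(-⅐) = (L + Y) - 1/14 = -1/14 + L + Y)
1/(-1933 + P(m, -32)) = 1/(-1933 + (-1/14 - 2 - 32)) = 1/(-1933 - 477/14) = 1/(-27539/14) = -14/27539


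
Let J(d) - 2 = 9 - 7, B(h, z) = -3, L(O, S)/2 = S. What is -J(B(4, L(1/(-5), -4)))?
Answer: -4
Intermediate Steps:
L(O, S) = 2*S
J(d) = 4 (J(d) = 2 + (9 - 7) = 2 + 2 = 4)
-J(B(4, L(1/(-5), -4))) = -1*4 = -4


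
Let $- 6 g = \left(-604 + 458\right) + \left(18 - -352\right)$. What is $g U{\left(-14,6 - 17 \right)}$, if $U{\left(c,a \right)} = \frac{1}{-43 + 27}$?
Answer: $\frac{7}{3} \approx 2.3333$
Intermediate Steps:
$U{\left(c,a \right)} = - \frac{1}{16}$ ($U{\left(c,a \right)} = \frac{1}{-16} = - \frac{1}{16}$)
$g = - \frac{112}{3}$ ($g = - \frac{\left(-604 + 458\right) + \left(18 - -352\right)}{6} = - \frac{-146 + \left(18 + 352\right)}{6} = - \frac{-146 + 370}{6} = \left(- \frac{1}{6}\right) 224 = - \frac{112}{3} \approx -37.333$)
$g U{\left(-14,6 - 17 \right)} = \left(- \frac{112}{3}\right) \left(- \frac{1}{16}\right) = \frac{7}{3}$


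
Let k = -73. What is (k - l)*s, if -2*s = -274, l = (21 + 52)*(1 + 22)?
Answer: -240024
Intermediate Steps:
l = 1679 (l = 73*23 = 1679)
s = 137 (s = -½*(-274) = 137)
(k - l)*s = (-73 - 1*1679)*137 = (-73 - 1679)*137 = -1752*137 = -240024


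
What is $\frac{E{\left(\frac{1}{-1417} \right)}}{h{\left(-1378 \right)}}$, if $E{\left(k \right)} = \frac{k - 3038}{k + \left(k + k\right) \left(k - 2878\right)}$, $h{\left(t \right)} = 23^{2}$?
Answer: $- \frac{2033322733}{1437969591} \approx -1.414$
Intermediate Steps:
$h{\left(t \right)} = 529$
$E{\left(k \right)} = \frac{-3038 + k}{k + 2 k \left(-2878 + k\right)}$
$\frac{E{\left(\frac{1}{-1417} \right)}}{h{\left(-1378 \right)}} = \frac{\frac{1}{\frac{1}{-1417}} \frac{1}{-5755 + \frac{2}{-1417}} \left(-3038 + \frac{1}{-1417}\right)}{529} = \frac{-3038 - \frac{1}{1417}}{\left(- \frac{1}{1417}\right) \left(-5755 + 2 \left(- \frac{1}{1417}\right)\right)} \frac{1}{529} = \left(-1417\right) \frac{1}{-5755 - \frac{2}{1417}} \left(- \frac{4304847}{1417}\right) \frac{1}{529} = \left(-1417\right) \frac{1}{- \frac{8154837}{1417}} \left(- \frac{4304847}{1417}\right) \frac{1}{529} = \left(-1417\right) \left(- \frac{1417}{8154837}\right) \left(- \frac{4304847}{1417}\right) \frac{1}{529} = \left(- \frac{2033322733}{2718279}\right) \frac{1}{529} = - \frac{2033322733}{1437969591}$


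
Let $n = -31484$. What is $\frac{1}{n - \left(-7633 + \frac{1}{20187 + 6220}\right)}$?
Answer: $- \frac{26407}{629833358} \approx -4.1927 \cdot 10^{-5}$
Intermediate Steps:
$\frac{1}{n - \left(-7633 + \frac{1}{20187 + 6220}\right)} = \frac{1}{-31484 - \left(-7633 + \frac{1}{20187 + 6220}\right)} = \frac{1}{-31484 - \left(-7633 + \frac{1}{26407}\right)} = \frac{1}{-31484 - - \frac{201564630}{26407}} = \frac{1}{-31484 + \frac{201564630}{26407}} = \frac{1}{- \frac{629833358}{26407}} = - \frac{26407}{629833358}$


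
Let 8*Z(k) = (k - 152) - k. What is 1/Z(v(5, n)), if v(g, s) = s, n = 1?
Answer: -1/19 ≈ -0.052632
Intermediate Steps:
Z(k) = -19 (Z(k) = ((k - 152) - k)/8 = ((-152 + k) - k)/8 = (⅛)*(-152) = -19)
1/Z(v(5, n)) = 1/(-19) = -1/19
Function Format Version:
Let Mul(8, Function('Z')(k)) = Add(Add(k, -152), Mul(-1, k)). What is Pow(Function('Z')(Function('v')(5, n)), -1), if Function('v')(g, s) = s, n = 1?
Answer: Rational(-1, 19) ≈ -0.052632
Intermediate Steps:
Function('Z')(k) = -19 (Function('Z')(k) = Mul(Rational(1, 8), Add(Add(k, -152), Mul(-1, k))) = Mul(Rational(1, 8), Add(Add(-152, k), Mul(-1, k))) = Mul(Rational(1, 8), -152) = -19)
Pow(Function('Z')(Function('v')(5, n)), -1) = Pow(-19, -1) = Rational(-1, 19)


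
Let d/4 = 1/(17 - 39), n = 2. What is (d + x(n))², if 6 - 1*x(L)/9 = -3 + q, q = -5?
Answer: 1915456/121 ≈ 15830.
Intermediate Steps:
x(L) = 126 (x(L) = 54 - 9*(-3 - 5) = 54 - 9*(-8) = 54 + 72 = 126)
d = -2/11 (d = 4/(17 - 39) = 4/(-22) = 4*(-1/22) = -2/11 ≈ -0.18182)
(d + x(n))² = (-2/11 + 126)² = (1384/11)² = 1915456/121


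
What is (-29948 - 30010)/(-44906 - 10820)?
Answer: 29979/27863 ≈ 1.0759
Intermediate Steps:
(-29948 - 30010)/(-44906 - 10820) = -59958/(-55726) = -59958*(-1/55726) = 29979/27863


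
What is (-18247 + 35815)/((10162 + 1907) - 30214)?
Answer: -17568/18145 ≈ -0.96820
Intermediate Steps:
(-18247 + 35815)/((10162 + 1907) - 30214) = 17568/(12069 - 30214) = 17568/(-18145) = 17568*(-1/18145) = -17568/18145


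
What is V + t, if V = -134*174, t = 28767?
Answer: 5451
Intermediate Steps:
V = -23316
V + t = -23316 + 28767 = 5451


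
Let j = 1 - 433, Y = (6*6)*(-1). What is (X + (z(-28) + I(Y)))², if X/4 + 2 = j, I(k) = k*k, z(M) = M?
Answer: 219024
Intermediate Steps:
Y = -36 (Y = 36*(-1) = -36)
I(k) = k²
j = -432
X = -1736 (X = -8 + 4*(-432) = -8 - 1728 = -1736)
(X + (z(-28) + I(Y)))² = (-1736 + (-28 + (-36)²))² = (-1736 + (-28 + 1296))² = (-1736 + 1268)² = (-468)² = 219024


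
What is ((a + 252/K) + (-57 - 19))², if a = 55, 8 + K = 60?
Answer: 44100/169 ≈ 260.95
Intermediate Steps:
K = 52 (K = -8 + 60 = 52)
((a + 252/K) + (-57 - 19))² = ((55 + 252/52) + (-57 - 19))² = ((55 + 252*(1/52)) - 76)² = ((55 + 63/13) - 76)² = (778/13 - 76)² = (-210/13)² = 44100/169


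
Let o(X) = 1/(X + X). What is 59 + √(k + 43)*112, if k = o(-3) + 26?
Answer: 59 + 56*√2478/3 ≈ 988.22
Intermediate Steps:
o(X) = 1/(2*X)
k = 155/6 (k = (½)/(-3) + 26 = (½)*(-⅓) + 26 = -⅙ + 26 = 155/6 ≈ 25.833)
59 + √(k + 43)*112 = 59 + √(155/6 + 43)*112 = 59 + √(413/6)*112 = 59 + (√2478/6)*112 = 59 + 56*√2478/3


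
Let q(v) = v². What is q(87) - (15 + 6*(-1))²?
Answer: 7488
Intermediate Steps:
q(87) - (15 + 6*(-1))² = 87² - (15 + 6*(-1))² = 7569 - (15 - 6)² = 7569 - 1*9² = 7569 - 1*81 = 7569 - 81 = 7488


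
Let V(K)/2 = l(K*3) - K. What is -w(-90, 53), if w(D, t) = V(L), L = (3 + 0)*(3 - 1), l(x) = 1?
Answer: 10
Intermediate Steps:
L = 6 (L = 3*2 = 6)
V(K) = 2 - 2*K (V(K) = 2*(1 - K) = 2 - 2*K)
w(D, t) = -10 (w(D, t) = 2 - 2*6 = 2 - 12 = -10)
-w(-90, 53) = -1*(-10) = 10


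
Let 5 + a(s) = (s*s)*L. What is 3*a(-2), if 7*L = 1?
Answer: -93/7 ≈ -13.286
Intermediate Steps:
L = 1/7 (L = (1/7)*1 = 1/7 ≈ 0.14286)
a(s) = -5 + s**2/7 (a(s) = -5 + (s*s)*(1/7) = -5 + s**2*(1/7) = -5 + s**2/7)
3*a(-2) = 3*(-5 + (1/7)*(-2)**2) = 3*(-5 + (1/7)*4) = 3*(-5 + 4/7) = 3*(-31/7) = -93/7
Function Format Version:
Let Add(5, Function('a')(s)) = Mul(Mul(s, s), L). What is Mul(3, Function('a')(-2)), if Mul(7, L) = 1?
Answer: Rational(-93, 7) ≈ -13.286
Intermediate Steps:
L = Rational(1, 7) (L = Mul(Rational(1, 7), 1) = Rational(1, 7) ≈ 0.14286)
Function('a')(s) = Add(-5, Mul(Rational(1, 7), Pow(s, 2))) (Function('a')(s) = Add(-5, Mul(Mul(s, s), Rational(1, 7))) = Add(-5, Mul(Pow(s, 2), Rational(1, 7))) = Add(-5, Mul(Rational(1, 7), Pow(s, 2))))
Mul(3, Function('a')(-2)) = Mul(3, Add(-5, Mul(Rational(1, 7), Pow(-2, 2)))) = Mul(3, Add(-5, Mul(Rational(1, 7), 4))) = Mul(3, Add(-5, Rational(4, 7))) = Mul(3, Rational(-31, 7)) = Rational(-93, 7)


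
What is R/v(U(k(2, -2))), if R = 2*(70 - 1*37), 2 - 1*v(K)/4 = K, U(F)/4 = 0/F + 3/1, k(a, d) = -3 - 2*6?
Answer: -33/20 ≈ -1.6500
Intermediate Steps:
k(a, d) = -15 (k(a, d) = -3 - 12 = -15)
U(F) = 12 (U(F) = 4*(0/F + 3/1) = 4*(0 + 3*1) = 4*(0 + 3) = 4*3 = 12)
v(K) = 8 - 4*K
R = 66 (R = 2*(70 - 37) = 2*33 = 66)
R/v(U(k(2, -2))) = 66/(8 - 4*12) = 66/(8 - 48) = 66/(-40) = 66*(-1/40) = -33/20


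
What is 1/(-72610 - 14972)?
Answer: -1/87582 ≈ -1.1418e-5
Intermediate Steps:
1/(-72610 - 14972) = 1/(-87582) = -1/87582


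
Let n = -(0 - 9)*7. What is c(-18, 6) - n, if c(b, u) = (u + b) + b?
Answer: -93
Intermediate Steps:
c(b, u) = u + 2*b (c(b, u) = (b + u) + b = u + 2*b)
n = 63 (n = -(-9)*7 = -1*(-63) = 63)
c(-18, 6) - n = (6 + 2*(-18)) - 1*63 = (6 - 36) - 63 = -30 - 63 = -93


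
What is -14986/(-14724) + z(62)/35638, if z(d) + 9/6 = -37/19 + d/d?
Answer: 5073332813/4984972164 ≈ 1.0177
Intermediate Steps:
z(d) = -93/38 (z(d) = -3/2 + (-37/19 + d/d) = -3/2 + (-37*1/19 + 1) = -3/2 + (-37/19 + 1) = -3/2 - 18/19 = -93/38)
-14986/(-14724) + z(62)/35638 = -14986/(-14724) - 93/38/35638 = -14986*(-1/14724) - 93/38*1/35638 = 7493/7362 - 93/1354244 = 5073332813/4984972164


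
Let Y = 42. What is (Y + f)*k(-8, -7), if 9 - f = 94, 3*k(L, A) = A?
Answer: 301/3 ≈ 100.33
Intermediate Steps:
k(L, A) = A/3
f = -85 (f = 9 - 1*94 = 9 - 94 = -85)
(Y + f)*k(-8, -7) = (42 - 85)*((1/3)*(-7)) = -43*(-7/3) = 301/3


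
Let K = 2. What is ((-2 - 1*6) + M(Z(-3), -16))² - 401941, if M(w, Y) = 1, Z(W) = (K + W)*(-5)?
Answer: -401892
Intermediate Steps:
Z(W) = -10 - 5*W (Z(W) = (2 + W)*(-5) = -10 - 5*W)
((-2 - 1*6) + M(Z(-3), -16))² - 401941 = ((-2 - 1*6) + 1)² - 401941 = ((-2 - 6) + 1)² - 401941 = (-8 + 1)² - 401941 = (-7)² - 401941 = 49 - 401941 = -401892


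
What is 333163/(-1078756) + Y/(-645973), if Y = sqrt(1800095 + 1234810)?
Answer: -333163/1078756 - sqrt(3034905)/645973 ≈ -0.31154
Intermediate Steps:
Y = sqrt(3034905) ≈ 1742.1
333163/(-1078756) + Y/(-645973) = 333163/(-1078756) + sqrt(3034905)/(-645973) = 333163*(-1/1078756) + sqrt(3034905)*(-1/645973) = -333163/1078756 - sqrt(3034905)/645973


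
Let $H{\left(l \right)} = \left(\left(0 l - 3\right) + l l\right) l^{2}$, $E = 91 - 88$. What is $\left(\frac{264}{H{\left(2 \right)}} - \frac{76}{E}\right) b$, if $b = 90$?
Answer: $3660$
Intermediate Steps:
$E = 3$ ($E = 91 - 88 = 3$)
$H{\left(l \right)} = l^{2} \left(-3 + l^{2}\right)$ ($H{\left(l \right)} = \left(\left(0 - 3\right) + l^{2}\right) l^{2} = \left(-3 + l^{2}\right) l^{2} = l^{2} \left(-3 + l^{2}\right)$)
$\left(\frac{264}{H{\left(2 \right)}} - \frac{76}{E}\right) b = \left(\frac{264}{2^{2} \left(-3 + 2^{2}\right)} - \frac{76}{3}\right) 90 = \left(\frac{264}{4 \left(-3 + 4\right)} - \frac{76}{3}\right) 90 = \left(\frac{264}{4 \cdot 1} - \frac{76}{3}\right) 90 = \left(\frac{264}{4} - \frac{76}{3}\right) 90 = \left(264 \cdot \frac{1}{4} - \frac{76}{3}\right) 90 = \left(66 - \frac{76}{3}\right) 90 = \frac{122}{3} \cdot 90 = 3660$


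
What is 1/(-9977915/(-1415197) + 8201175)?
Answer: 1415197/11606288234390 ≈ 1.2193e-7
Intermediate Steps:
1/(-9977915/(-1415197) + 8201175) = 1/(-9977915*(-1/1415197) + 8201175) = 1/(9977915/1415197 + 8201175) = 1/(11606288234390/1415197) = 1415197/11606288234390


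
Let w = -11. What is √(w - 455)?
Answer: I*√466 ≈ 21.587*I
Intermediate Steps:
√(w - 455) = √(-11 - 455) = √(-466) = I*√466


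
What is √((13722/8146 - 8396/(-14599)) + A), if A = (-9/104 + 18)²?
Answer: √73124259805216828745/475693816 ≈ 17.976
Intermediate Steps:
A = 3470769/10816 (A = (-9*1/104 + 18)² = (-9/104 + 18)² = (1863/104)² = 3470769/10816 ≈ 320.89)
√((13722/8146 - 8396/(-14599)) + A) = √((13722/8146 - 8396/(-14599)) + 3470769/10816) = √((13722*(1/8146) - 8396*(-1/14599)) + 3470769/10816) = √((6861/4073 + 8396/14599) + 3470769/10816) = √(134360647/59461727 + 3470769/10816) = √(15987012578155/49472156864) = √73124259805216828745/475693816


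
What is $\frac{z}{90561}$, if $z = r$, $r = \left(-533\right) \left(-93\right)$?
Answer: $\frac{16523}{30187} \approx 0.54735$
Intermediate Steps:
$r = 49569$
$z = 49569$
$\frac{z}{90561} = \frac{49569}{90561} = 49569 \cdot \frac{1}{90561} = \frac{16523}{30187}$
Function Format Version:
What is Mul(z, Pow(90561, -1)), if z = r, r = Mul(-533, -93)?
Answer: Rational(16523, 30187) ≈ 0.54735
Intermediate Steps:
r = 49569
z = 49569
Mul(z, Pow(90561, -1)) = Mul(49569, Pow(90561, -1)) = Mul(49569, Rational(1, 90561)) = Rational(16523, 30187)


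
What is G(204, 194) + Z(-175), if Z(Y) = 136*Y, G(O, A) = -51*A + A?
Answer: -33500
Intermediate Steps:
G(O, A) = -50*A
G(204, 194) + Z(-175) = -50*194 + 136*(-175) = -9700 - 23800 = -33500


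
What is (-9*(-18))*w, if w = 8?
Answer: 1296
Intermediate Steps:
(-9*(-18))*w = -9*(-18)*8 = 162*8 = 1296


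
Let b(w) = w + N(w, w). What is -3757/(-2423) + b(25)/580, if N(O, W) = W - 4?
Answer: 1145259/702670 ≈ 1.6299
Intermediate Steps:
N(O, W) = -4 + W
b(w) = -4 + 2*w (b(w) = w + (-4 + w) = -4 + 2*w)
-3757/(-2423) + b(25)/580 = -3757/(-2423) + (-4 + 2*25)/580 = -3757*(-1/2423) + (-4 + 50)*(1/580) = 3757/2423 + 46*(1/580) = 3757/2423 + 23/290 = 1145259/702670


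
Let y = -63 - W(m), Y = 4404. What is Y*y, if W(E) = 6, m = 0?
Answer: -303876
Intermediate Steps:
y = -69 (y = -63 - 1*6 = -63 - 6 = -69)
Y*y = 4404*(-69) = -303876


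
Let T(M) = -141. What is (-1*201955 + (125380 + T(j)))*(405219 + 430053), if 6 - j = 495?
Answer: -64078726752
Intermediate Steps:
j = -489 (j = 6 - 1*495 = 6 - 495 = -489)
(-1*201955 + (125380 + T(j)))*(405219 + 430053) = (-1*201955 + (125380 - 141))*(405219 + 430053) = (-201955 + 125239)*835272 = -76716*835272 = -64078726752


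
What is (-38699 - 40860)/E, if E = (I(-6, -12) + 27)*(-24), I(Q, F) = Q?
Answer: 79559/504 ≈ 157.86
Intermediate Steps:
E = -504 (E = (-6 + 27)*(-24) = 21*(-24) = -504)
(-38699 - 40860)/E = (-38699 - 40860)/(-504) = -79559*(-1/504) = 79559/504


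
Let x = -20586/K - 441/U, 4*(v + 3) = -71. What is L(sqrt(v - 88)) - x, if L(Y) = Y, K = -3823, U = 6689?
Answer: -136013811/25572047 + I*sqrt(435)/2 ≈ -5.3188 + 10.428*I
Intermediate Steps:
v = -83/4 (v = -3 + (1/4)*(-71) = -3 - 71/4 = -83/4 ≈ -20.750)
x = 136013811/25572047 (x = -20586/(-3823) - 441/6689 = -20586*(-1/3823) - 441*1/6689 = 20586/3823 - 441/6689 = 136013811/25572047 ≈ 5.3188)
L(sqrt(v - 88)) - x = sqrt(-83/4 - 88) - 1*136013811/25572047 = sqrt(-435/4) - 136013811/25572047 = I*sqrt(435)/2 - 136013811/25572047 = -136013811/25572047 + I*sqrt(435)/2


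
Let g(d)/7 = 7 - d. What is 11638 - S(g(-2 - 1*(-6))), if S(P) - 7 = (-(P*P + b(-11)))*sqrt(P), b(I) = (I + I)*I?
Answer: 11631 + 683*sqrt(21) ≈ 14761.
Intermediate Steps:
b(I) = 2*I**2 (b(I) = (2*I)*I = 2*I**2)
g(d) = 49 - 7*d (g(d) = 7*(7 - d) = 49 - 7*d)
S(P) = 7 + sqrt(P)*(-242 - P**2) (S(P) = 7 + (-(P*P + 2*(-11)**2))*sqrt(P) = 7 + (-(P**2 + 2*121))*sqrt(P) = 7 + (-(P**2 + 242))*sqrt(P) = 7 + (-(242 + P**2))*sqrt(P) = 7 + (-242 - P**2)*sqrt(P) = 7 + sqrt(P)*(-242 - P**2))
11638 - S(g(-2 - 1*(-6))) = 11638 - (7 - (49 - 7*(-2 - 1*(-6)))**(5/2) - 242*sqrt(49 - 7*(-2 - 1*(-6)))) = 11638 - (7 - (49 - 7*(-2 + 6))**(5/2) - 242*sqrt(49 - 7*(-2 + 6))) = 11638 - (7 - (49 - 7*4)**(5/2) - 242*sqrt(49 - 7*4)) = 11638 - (7 - (49 - 28)**(5/2) - 242*sqrt(49 - 28)) = 11638 - (7 - 21**(5/2) - 242*sqrt(21)) = 11638 - (7 - 441*sqrt(21) - 242*sqrt(21)) = 11638 - (7 - 683*sqrt(21)) = 11638 + (-7 + 683*sqrt(21)) = 11631 + 683*sqrt(21)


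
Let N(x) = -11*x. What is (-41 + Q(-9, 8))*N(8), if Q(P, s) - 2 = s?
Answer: 2728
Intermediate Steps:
Q(P, s) = 2 + s
(-41 + Q(-9, 8))*N(8) = (-41 + (2 + 8))*(-11*8) = (-41 + 10)*(-88) = -31*(-88) = 2728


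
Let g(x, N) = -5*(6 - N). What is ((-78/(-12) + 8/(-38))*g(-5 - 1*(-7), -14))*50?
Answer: -597500/19 ≈ -31447.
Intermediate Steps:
g(x, N) = -30 + 5*N
((-78/(-12) + 8/(-38))*g(-5 - 1*(-7), -14))*50 = ((-78/(-12) + 8/(-38))*(-30 + 5*(-14)))*50 = ((-78*(-1/12) + 8*(-1/38))*(-30 - 70))*50 = ((13/2 - 4/19)*(-100))*50 = ((239/38)*(-100))*50 = -11950/19*50 = -597500/19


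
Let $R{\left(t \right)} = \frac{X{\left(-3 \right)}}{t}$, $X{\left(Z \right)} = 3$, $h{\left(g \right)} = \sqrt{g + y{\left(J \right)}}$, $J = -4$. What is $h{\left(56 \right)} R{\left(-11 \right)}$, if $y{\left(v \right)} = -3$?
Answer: $- \frac{3 \sqrt{53}}{11} \approx -1.9855$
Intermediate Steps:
$h{\left(g \right)} = \sqrt{-3 + g}$ ($h{\left(g \right)} = \sqrt{g - 3} = \sqrt{-3 + g}$)
$R{\left(t \right)} = \frac{3}{t}$
$h{\left(56 \right)} R{\left(-11 \right)} = \sqrt{-3 + 56} \frac{3}{-11} = \sqrt{53} \cdot 3 \left(- \frac{1}{11}\right) = \sqrt{53} \left(- \frac{3}{11}\right) = - \frac{3 \sqrt{53}}{11}$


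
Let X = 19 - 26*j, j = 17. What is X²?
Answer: 178929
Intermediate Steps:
X = -423 (X = 19 - 26*17 = 19 - 442 = -423)
X² = (-423)² = 178929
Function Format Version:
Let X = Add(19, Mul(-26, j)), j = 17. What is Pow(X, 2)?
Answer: 178929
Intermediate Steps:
X = -423 (X = Add(19, Mul(-26, 17)) = Add(19, -442) = -423)
Pow(X, 2) = Pow(-423, 2) = 178929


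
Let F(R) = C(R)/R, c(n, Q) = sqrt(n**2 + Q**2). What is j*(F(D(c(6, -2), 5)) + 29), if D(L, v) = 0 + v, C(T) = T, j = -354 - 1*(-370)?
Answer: 480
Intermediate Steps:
j = 16 (j = -354 + 370 = 16)
c(n, Q) = sqrt(Q**2 + n**2)
D(L, v) = v
F(R) = 1 (F(R) = R/R = 1)
j*(F(D(c(6, -2), 5)) + 29) = 16*(1 + 29) = 16*30 = 480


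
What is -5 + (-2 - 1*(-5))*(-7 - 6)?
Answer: -44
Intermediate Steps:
-5 + (-2 - 1*(-5))*(-7 - 6) = -5 + (-2 + 5)*(-13) = -5 + 3*(-13) = -5 - 39 = -44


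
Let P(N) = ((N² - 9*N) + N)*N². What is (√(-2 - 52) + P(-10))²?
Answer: 323999946 + 108000*I*√6 ≈ 3.24e+8 + 2.6455e+5*I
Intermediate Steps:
P(N) = N²*(N² - 8*N) (P(N) = (N² - 8*N)*N² = N²*(N² - 8*N))
(√(-2 - 52) + P(-10))² = (√(-2 - 52) + (-10)³*(-8 - 10))² = (√(-54) - 1000*(-18))² = (3*I*√6 + 18000)² = (18000 + 3*I*√6)²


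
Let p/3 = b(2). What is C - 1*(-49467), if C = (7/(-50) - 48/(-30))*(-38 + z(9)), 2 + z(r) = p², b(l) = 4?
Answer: 1240471/25 ≈ 49619.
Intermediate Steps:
p = 12 (p = 3*4 = 12)
z(r) = 142 (z(r) = -2 + 12² = -2 + 144 = 142)
C = 3796/25 (C = (7/(-50) - 48/(-30))*(-38 + 142) = (7*(-1/50) - 48*(-1/30))*104 = (-7/50 + 8/5)*104 = (73/50)*104 = 3796/25 ≈ 151.84)
C - 1*(-49467) = 3796/25 - 1*(-49467) = 3796/25 + 49467 = 1240471/25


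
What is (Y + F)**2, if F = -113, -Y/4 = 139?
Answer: 447561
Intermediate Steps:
Y = -556 (Y = -4*139 = -556)
(Y + F)**2 = (-556 - 113)**2 = (-669)**2 = 447561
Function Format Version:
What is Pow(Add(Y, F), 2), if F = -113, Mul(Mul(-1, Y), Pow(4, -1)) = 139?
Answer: 447561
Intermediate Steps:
Y = -556 (Y = Mul(-4, 139) = -556)
Pow(Add(Y, F), 2) = Pow(Add(-556, -113), 2) = Pow(-669, 2) = 447561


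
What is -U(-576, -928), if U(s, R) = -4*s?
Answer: -2304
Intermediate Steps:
-U(-576, -928) = -(-4)*(-576) = -1*2304 = -2304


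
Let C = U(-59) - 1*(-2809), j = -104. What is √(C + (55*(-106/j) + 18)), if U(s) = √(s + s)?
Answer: √(1948947 + 676*I*√118)/26 ≈ 53.694 + 0.10115*I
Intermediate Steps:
U(s) = √2*√s (U(s) = √(2*s) = √2*√s)
C = 2809 + I*√118 (C = √2*√(-59) - 1*(-2809) = √2*(I*√59) + 2809 = I*√118 + 2809 = 2809 + I*√118 ≈ 2809.0 + 10.863*I)
√(C + (55*(-106/j) + 18)) = √((2809 + I*√118) + (55*(-106/(-104)) + 18)) = √((2809 + I*√118) + (55*(-106*(-1/104)) + 18)) = √((2809 + I*√118) + (55*(53/52) + 18)) = √((2809 + I*√118) + (2915/52 + 18)) = √((2809 + I*√118) + 3851/52) = √(149919/52 + I*√118)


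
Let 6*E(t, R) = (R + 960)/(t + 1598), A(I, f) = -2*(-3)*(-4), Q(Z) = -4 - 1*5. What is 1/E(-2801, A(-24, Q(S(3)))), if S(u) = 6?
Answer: -401/52 ≈ -7.7115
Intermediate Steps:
Q(Z) = -9 (Q(Z) = -4 - 5 = -9)
A(I, f) = -24 (A(I, f) = 6*(-4) = -24)
E(t, R) = (960 + R)/(6*(1598 + t)) (E(t, R) = ((R + 960)/(t + 1598))/6 = ((960 + R)/(1598 + t))/6 = (960 + R)/(6*(1598 + t)))
1/E(-2801, A(-24, Q(S(3)))) = 1/((960 - 24)/(6*(1598 - 2801))) = 1/((1/6)*936/(-1203)) = 1/((1/6)*(-1/1203)*936) = 1/(-52/401) = -401/52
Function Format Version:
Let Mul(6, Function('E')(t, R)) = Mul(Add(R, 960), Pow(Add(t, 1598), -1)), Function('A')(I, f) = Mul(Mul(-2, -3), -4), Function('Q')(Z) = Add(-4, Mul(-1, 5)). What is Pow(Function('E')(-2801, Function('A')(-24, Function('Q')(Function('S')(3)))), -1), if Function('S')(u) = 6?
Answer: Rational(-401, 52) ≈ -7.7115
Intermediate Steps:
Function('Q')(Z) = -9 (Function('Q')(Z) = Add(-4, -5) = -9)
Function('A')(I, f) = -24 (Function('A')(I, f) = Mul(6, -4) = -24)
Function('E')(t, R) = Mul(Rational(1, 6), Pow(Add(1598, t), -1), Add(960, R)) (Function('E')(t, R) = Mul(Rational(1, 6), Mul(Add(R, 960), Pow(Add(t, 1598), -1))) = Mul(Rational(1, 6), Mul(Add(960, R), Pow(Add(1598, t), -1))) = Mul(Rational(1, 6), Mul(Pow(Add(1598, t), -1), Add(960, R))) = Mul(Rational(1, 6), Pow(Add(1598, t), -1), Add(960, R)))
Pow(Function('E')(-2801, Function('A')(-24, Function('Q')(Function('S')(3)))), -1) = Pow(Mul(Rational(1, 6), Pow(Add(1598, -2801), -1), Add(960, -24)), -1) = Pow(Mul(Rational(1, 6), Pow(-1203, -1), 936), -1) = Pow(Mul(Rational(1, 6), Rational(-1, 1203), 936), -1) = Pow(Rational(-52, 401), -1) = Rational(-401, 52)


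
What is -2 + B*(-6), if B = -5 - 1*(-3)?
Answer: 10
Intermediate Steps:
B = -2 (B = -5 + 3 = -2)
-2 + B*(-6) = -2 - 2*(-6) = -2 + 12 = 10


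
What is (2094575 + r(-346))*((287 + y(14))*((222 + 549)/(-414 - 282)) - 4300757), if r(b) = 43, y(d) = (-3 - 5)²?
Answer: -1045073865598779/116 ≈ -9.0093e+12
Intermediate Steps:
y(d) = 64 (y(d) = (-8)² = 64)
(2094575 + r(-346))*((287 + y(14))*((222 + 549)/(-414 - 282)) - 4300757) = (2094575 + 43)*((287 + 64)*((222 + 549)/(-414 - 282)) - 4300757) = 2094618*(351*(771/(-696)) - 4300757) = 2094618*(351*(771*(-1/696)) - 4300757) = 2094618*(351*(-257/232) - 4300757) = 2094618*(-90207/232 - 4300757) = 2094618*(-997865831/232) = -1045073865598779/116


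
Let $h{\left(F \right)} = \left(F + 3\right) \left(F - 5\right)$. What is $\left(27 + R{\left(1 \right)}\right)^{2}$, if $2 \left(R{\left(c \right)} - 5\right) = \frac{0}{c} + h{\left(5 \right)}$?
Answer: $1024$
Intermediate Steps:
$h{\left(F \right)} = \left(-5 + F\right) \left(3 + F\right)$ ($h{\left(F \right)} = \left(3 + F\right) \left(-5 + F\right) = \left(-5 + F\right) \left(3 + F\right)$)
$R{\left(c \right)} = 5$ ($R{\left(c \right)} = 5 + \frac{\frac{0}{c} - \left(25 - 25\right)}{2} = 5 + \frac{0 - 0}{2} = 5 + \frac{0 + 0}{2} = 5 + \frac{1}{2} \cdot 0 = 5 + 0 = 5$)
$\left(27 + R{\left(1 \right)}\right)^{2} = \left(27 + 5\right)^{2} = 32^{2} = 1024$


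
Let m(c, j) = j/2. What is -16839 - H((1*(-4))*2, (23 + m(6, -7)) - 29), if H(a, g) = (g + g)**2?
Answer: -17200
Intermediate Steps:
m(c, j) = j/2 (m(c, j) = j*(1/2) = j/2)
H(a, g) = 4*g**2 (H(a, g) = (2*g)**2 = 4*g**2)
-16839 - H((1*(-4))*2, (23 + m(6, -7)) - 29) = -16839 - 4*((23 + (1/2)*(-7)) - 29)**2 = -16839 - 4*((23 - 7/2) - 29)**2 = -16839 - 4*(39/2 - 29)**2 = -16839 - 4*(-19/2)**2 = -16839 - 4*361/4 = -16839 - 1*361 = -16839 - 361 = -17200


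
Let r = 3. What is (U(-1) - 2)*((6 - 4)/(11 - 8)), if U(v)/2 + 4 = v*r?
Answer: -32/3 ≈ -10.667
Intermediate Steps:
U(v) = -8 + 6*v (U(v) = -8 + 2*(v*3) = -8 + 2*(3*v) = -8 + 6*v)
(U(-1) - 2)*((6 - 4)/(11 - 8)) = ((-8 + 6*(-1)) - 2)*((6 - 4)/(11 - 8)) = ((-8 - 6) - 2)*(2/3) = (-14 - 2)*(2*(1/3)) = -16*2/3 = -32/3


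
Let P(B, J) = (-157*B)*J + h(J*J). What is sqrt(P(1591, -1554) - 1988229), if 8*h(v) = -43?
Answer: sqrt(6178892218)/4 ≈ 19651.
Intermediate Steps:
h(v) = -43/8 (h(v) = (1/8)*(-43) = -43/8)
P(B, J) = -43/8 - 157*B*J (P(B, J) = (-157*B)*J - 43/8 = -157*B*J - 43/8 = -43/8 - 157*B*J)
sqrt(P(1591, -1554) - 1988229) = sqrt((-43/8 - 157*1591*(-1554)) - 1988229) = sqrt((-43/8 + 388168998) - 1988229) = sqrt(3105351941/8 - 1988229) = sqrt(3089446109/8) = sqrt(6178892218)/4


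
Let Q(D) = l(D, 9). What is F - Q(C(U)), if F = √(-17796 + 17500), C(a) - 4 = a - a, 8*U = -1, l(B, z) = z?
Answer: -9 + 2*I*√74 ≈ -9.0 + 17.205*I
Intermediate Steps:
U = -⅛ (U = (⅛)*(-1) = -⅛ ≈ -0.12500)
C(a) = 4 (C(a) = 4 + (a - a) = 4 + 0 = 4)
Q(D) = 9
F = 2*I*√74 (F = √(-296) = 2*I*√74 ≈ 17.205*I)
F - Q(C(U)) = 2*I*√74 - 1*9 = 2*I*√74 - 9 = -9 + 2*I*√74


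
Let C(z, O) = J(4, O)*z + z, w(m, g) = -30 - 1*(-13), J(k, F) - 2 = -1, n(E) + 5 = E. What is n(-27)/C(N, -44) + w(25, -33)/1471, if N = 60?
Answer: -6139/22065 ≈ -0.27822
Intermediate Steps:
n(E) = -5 + E
J(k, F) = 1 (J(k, F) = 2 - 1 = 1)
w(m, g) = -17 (w(m, g) = -30 + 13 = -17)
C(z, O) = 2*z (C(z, O) = 1*z + z = z + z = 2*z)
n(-27)/C(N, -44) + w(25, -33)/1471 = (-5 - 27)/((2*60)) - 17/1471 = -32/120 - 17*1/1471 = -32*1/120 - 17/1471 = -4/15 - 17/1471 = -6139/22065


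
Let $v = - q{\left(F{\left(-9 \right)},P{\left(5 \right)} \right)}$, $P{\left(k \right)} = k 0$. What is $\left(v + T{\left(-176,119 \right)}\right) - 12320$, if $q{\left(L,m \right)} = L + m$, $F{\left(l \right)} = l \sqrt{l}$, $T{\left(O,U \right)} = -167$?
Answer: $-12487 + 27 i \approx -12487.0 + 27.0 i$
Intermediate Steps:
$F{\left(l \right)} = l^{\frac{3}{2}}$
$P{\left(k \right)} = 0$
$v = 27 i$ ($v = - (\left(-9\right)^{\frac{3}{2}} + 0) = - (- 27 i + 0) = - \left(-27\right) i = 27 i \approx 27.0 i$)
$\left(v + T{\left(-176,119 \right)}\right) - 12320 = \left(27 i - 167\right) - 12320 = \left(-167 + 27 i\right) - 12320 = -12487 + 27 i$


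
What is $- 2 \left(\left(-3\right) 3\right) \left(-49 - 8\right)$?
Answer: $-1026$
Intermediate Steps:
$- 2 \left(\left(-3\right) 3\right) \left(-49 - 8\right) = \left(-2\right) \left(-9\right) \left(-57\right) = 18 \left(-57\right) = -1026$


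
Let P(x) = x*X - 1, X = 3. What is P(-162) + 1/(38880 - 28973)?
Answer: -4824708/9907 ≈ -487.00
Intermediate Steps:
P(x) = -1 + 3*x (P(x) = x*3 - 1 = 3*x - 1 = -1 + 3*x)
P(-162) + 1/(38880 - 28973) = (-1 + 3*(-162)) + 1/(38880 - 28973) = (-1 - 486) + 1/9907 = -487 + 1/9907 = -4824708/9907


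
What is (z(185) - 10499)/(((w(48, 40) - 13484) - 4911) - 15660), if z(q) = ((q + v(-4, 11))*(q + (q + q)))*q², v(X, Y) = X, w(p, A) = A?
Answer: -3438061876/34015 ≈ -1.0107e+5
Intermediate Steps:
z(q) = 3*q³*(-4 + q) (z(q) = ((q - 4)*(q + (q + q)))*q² = ((-4 + q)*(q + 2*q))*q² = ((-4 + q)*(3*q))*q² = (3*q*(-4 + q))*q² = 3*q³*(-4 + q))
(z(185) - 10499)/(((w(48, 40) - 13484) - 4911) - 15660) = (3*185³*(-4 + 185) - 10499)/(((40 - 13484) - 4911) - 15660) = (3*6331625*181 - 10499)/((-13444 - 4911) - 15660) = (3438072375 - 10499)/(-18355 - 15660) = 3438061876/(-34015) = 3438061876*(-1/34015) = -3438061876/34015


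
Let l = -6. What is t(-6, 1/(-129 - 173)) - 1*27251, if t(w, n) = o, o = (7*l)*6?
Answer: -27503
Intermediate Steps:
o = -252 (o = (7*(-6))*6 = -42*6 = -252)
t(w, n) = -252
t(-6, 1/(-129 - 173)) - 1*27251 = -252 - 1*27251 = -252 - 27251 = -27503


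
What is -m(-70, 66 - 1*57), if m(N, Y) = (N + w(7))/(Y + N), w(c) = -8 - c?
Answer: -85/61 ≈ -1.3934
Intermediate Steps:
m(N, Y) = (-15 + N)/(N + Y) (m(N, Y) = (N + (-8 - 1*7))/(Y + N) = (N + (-8 - 7))/(N + Y) = (N - 15)/(N + Y) = (-15 + N)/(N + Y))
-m(-70, 66 - 1*57) = -(-15 - 70)/(-70 + (66 - 1*57)) = -(-85)/(-70 + (66 - 57)) = -(-85)/(-70 + 9) = -(-85)/(-61) = -(-1)*(-85)/61 = -1*85/61 = -85/61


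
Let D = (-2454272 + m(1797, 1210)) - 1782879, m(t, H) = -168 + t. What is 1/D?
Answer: -1/4235522 ≈ -2.3610e-7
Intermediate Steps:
D = -4235522 (D = (-2454272 + (-168 + 1797)) - 1782879 = (-2454272 + 1629) - 1782879 = -2452643 - 1782879 = -4235522)
1/D = 1/(-4235522) = -1/4235522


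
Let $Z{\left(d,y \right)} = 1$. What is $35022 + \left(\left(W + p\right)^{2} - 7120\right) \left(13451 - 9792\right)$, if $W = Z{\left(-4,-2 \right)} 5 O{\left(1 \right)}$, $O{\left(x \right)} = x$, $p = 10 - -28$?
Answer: $-19251567$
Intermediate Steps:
$p = 38$ ($p = 10 + 28 = 38$)
$W = 5$ ($W = 1 \cdot 5 \cdot 1 = 5 \cdot 1 = 5$)
$35022 + \left(\left(W + p\right)^{2} - 7120\right) \left(13451 - 9792\right) = 35022 + \left(\left(5 + 38\right)^{2} - 7120\right) \left(13451 - 9792\right) = 35022 + \left(43^{2} - 7120\right) 3659 = 35022 + \left(1849 - 7120\right) 3659 = 35022 - 19286589 = -19251567$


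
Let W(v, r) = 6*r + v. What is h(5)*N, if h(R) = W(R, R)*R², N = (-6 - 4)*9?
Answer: -78750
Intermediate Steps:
N = -90 (N = -10*9 = -90)
W(v, r) = v + 6*r
h(R) = 7*R³ (h(R) = (R + 6*R)*R² = (7*R)*R² = 7*R³)
h(5)*N = (7*5³)*(-90) = (7*125)*(-90) = 875*(-90) = -78750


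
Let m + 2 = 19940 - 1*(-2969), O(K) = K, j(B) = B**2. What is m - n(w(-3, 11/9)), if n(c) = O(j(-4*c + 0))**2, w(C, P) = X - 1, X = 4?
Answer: 2171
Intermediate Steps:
w(C, P) = 3 (w(C, P) = 4 - 1 = 3)
n(c) = 256*c**4 (n(c) = ((-4*c + 0)**2)**2 = ((-4*c)**2)**2 = (16*c**2)**2 = 256*c**4)
m = 22907 (m = -2 + (19940 - 1*(-2969)) = -2 + (19940 + 2969) = -2 + 22909 = 22907)
m - n(w(-3, 11/9)) = 22907 - 256*3**4 = 22907 - 256*81 = 22907 - 1*20736 = 22907 - 20736 = 2171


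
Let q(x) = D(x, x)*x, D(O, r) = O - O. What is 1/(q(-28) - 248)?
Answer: -1/248 ≈ -0.0040323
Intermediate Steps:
D(O, r) = 0
q(x) = 0 (q(x) = 0*x = 0)
1/(q(-28) - 248) = 1/(0 - 248) = 1/(-248) = -1/248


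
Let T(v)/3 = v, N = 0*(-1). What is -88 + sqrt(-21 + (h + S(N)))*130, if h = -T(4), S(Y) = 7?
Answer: -88 + 130*I*sqrt(26) ≈ -88.0 + 662.87*I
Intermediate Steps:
N = 0
T(v) = 3*v
h = -12 (h = -3*4 = -1*12 = -12)
-88 + sqrt(-21 + (h + S(N)))*130 = -88 + sqrt(-21 + (-12 + 7))*130 = -88 + sqrt(-21 - 5)*130 = -88 + sqrt(-26)*130 = -88 + (I*sqrt(26))*130 = -88 + 130*I*sqrt(26)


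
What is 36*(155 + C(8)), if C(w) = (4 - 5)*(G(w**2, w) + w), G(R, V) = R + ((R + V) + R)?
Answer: -1908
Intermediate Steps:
G(R, V) = V + 3*R (G(R, V) = R + (V + 2*R) = V + 3*R)
C(w) = -3*w**2 - 2*w (C(w) = (4 - 5)*((w + 3*w**2) + w) = -(2*w + 3*w**2) = -3*w**2 - 2*w)
36*(155 + C(8)) = 36*(155 + 8*(-2 - 3*8)) = 36*(155 + 8*(-2 - 24)) = 36*(155 + 8*(-26)) = 36*(155 - 208) = 36*(-53) = -1908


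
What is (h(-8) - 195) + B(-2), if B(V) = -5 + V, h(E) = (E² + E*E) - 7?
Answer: -81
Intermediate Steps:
h(E) = -7 + 2*E² (h(E) = (E² + E²) - 7 = 2*E² - 7 = -7 + 2*E²)
(h(-8) - 195) + B(-2) = ((-7 + 2*(-8)²) - 195) + (-5 - 2) = ((-7 + 2*64) - 195) - 7 = ((-7 + 128) - 195) - 7 = (121 - 195) - 7 = -74 - 7 = -81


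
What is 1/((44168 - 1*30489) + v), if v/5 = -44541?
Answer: -1/209026 ≈ -4.7841e-6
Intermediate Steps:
v = -222705 (v = 5*(-44541) = -222705)
1/((44168 - 1*30489) + v) = 1/((44168 - 1*30489) - 222705) = 1/((44168 - 30489) - 222705) = 1/(13679 - 222705) = 1/(-209026) = -1/209026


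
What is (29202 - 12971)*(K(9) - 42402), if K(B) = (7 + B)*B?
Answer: -685889598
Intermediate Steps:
K(B) = B*(7 + B)
(29202 - 12971)*(K(9) - 42402) = (29202 - 12971)*(9*(7 + 9) - 42402) = 16231*(9*16 - 42402) = 16231*(144 - 42402) = 16231*(-42258) = -685889598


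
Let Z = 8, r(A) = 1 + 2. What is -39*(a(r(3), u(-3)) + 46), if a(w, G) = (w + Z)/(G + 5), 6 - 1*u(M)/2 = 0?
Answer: -30927/17 ≈ -1819.2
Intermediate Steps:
r(A) = 3
u(M) = 12 (u(M) = 12 - 2*0 = 12 + 0 = 12)
a(w, G) = (8 + w)/(5 + G) (a(w, G) = (w + 8)/(G + 5) = (8 + w)/(5 + G))
-39*(a(r(3), u(-3)) + 46) = -39*((8 + 3)/(5 + 12) + 46) = -39*(11/17 + 46) = -39*793/17 = -30927/17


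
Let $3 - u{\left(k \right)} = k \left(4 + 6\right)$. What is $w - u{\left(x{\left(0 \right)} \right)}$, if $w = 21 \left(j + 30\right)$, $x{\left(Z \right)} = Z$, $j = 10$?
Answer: $837$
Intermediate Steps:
$u{\left(k \right)} = 3 - 10 k$ ($u{\left(k \right)} = 3 - k \left(4 + 6\right) = 3 - k 10 = 3 - 10 k$)
$w = 840$ ($w = 21 \left(10 + 30\right) = 21 \cdot 40 = 840$)
$w - u{\left(x{\left(0 \right)} \right)} = 840 - \left(3 - 0\right) = 840 - \left(3 + 0\right) = 840 - 3 = 837$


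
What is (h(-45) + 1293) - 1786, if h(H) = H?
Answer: -538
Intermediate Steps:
(h(-45) + 1293) - 1786 = (-45 + 1293) - 1786 = 1248 - 1786 = -538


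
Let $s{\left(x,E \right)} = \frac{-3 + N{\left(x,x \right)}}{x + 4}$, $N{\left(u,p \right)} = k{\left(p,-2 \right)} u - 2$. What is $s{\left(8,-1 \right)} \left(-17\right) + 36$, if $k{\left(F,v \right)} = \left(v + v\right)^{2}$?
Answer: $- \frac{553}{4} \approx -138.25$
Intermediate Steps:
$k{\left(F,v \right)} = 4 v^{2}$ ($k{\left(F,v \right)} = \left(2 v\right)^{2} = 4 v^{2}$)
$N{\left(u,p \right)} = -2 + 16 u$ ($N{\left(u,p \right)} = 4 \left(-2\right)^{2} u - 2 = 4 \cdot 4 u - 2 = 16 u - 2 = -2 + 16 u$)
$s{\left(x,E \right)} = \frac{-5 + 16 x}{4 + x}$ ($s{\left(x,E \right)} = \frac{-3 + \left(-2 + 16 x\right)}{x + 4} = \frac{-5 + 16 x}{4 + x}$)
$s{\left(8,-1 \right)} \left(-17\right) + 36 = \frac{-5 + 16 \cdot 8}{4 + 8} \left(-17\right) + 36 = \frac{-5 + 128}{12} \left(-17\right) + 36 = \frac{1}{12} \cdot 123 \left(-17\right) + 36 = \frac{41}{4} \left(-17\right) + 36 = - \frac{697}{4} + 36 = - \frac{553}{4}$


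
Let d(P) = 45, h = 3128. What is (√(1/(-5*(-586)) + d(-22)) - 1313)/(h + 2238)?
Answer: -1313/5366 + √386323430/15722380 ≈ -0.24344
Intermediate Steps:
(√(1/(-5*(-586)) + d(-22)) - 1313)/(h + 2238) = (√(1/(-5*(-586)) + 45) - 1313)/(3128 + 2238) = (√(1/2930 + 45) - 1313)/5366 = (√(1/2930 + 45) - 1313)*(1/5366) = (√(131851/2930) - 1313)*(1/5366) = (√386323430/2930 - 1313)*(1/5366) = (-1313 + √386323430/2930)*(1/5366) = -1313/5366 + √386323430/15722380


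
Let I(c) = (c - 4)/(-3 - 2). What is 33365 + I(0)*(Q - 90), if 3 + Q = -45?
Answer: 166273/5 ≈ 33255.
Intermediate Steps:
Q = -48 (Q = -3 - 45 = -48)
I(c) = ⅘ - c/5 (I(c) = (-4 + c)/(-5) = (-4 + c)*(-⅕) = ⅘ - c/5)
33365 + I(0)*(Q - 90) = 33365 + (⅘ - ⅕*0)*(-48 - 90) = 33365 + (⅘ + 0)*(-138) = 33365 + (⅘)*(-138) = 33365 - 552/5 = 166273/5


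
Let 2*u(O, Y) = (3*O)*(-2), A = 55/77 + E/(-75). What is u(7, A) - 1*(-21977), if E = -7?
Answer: 21956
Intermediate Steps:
A = 424/525 (A = 55/77 - 7/(-75) = 55*(1/77) - 7*(-1/75) = 5/7 + 7/75 = 424/525 ≈ 0.80762)
u(O, Y) = -3*O (u(O, Y) = ((3*O)*(-2))/2 = (-6*O)/2 = -3*O)
u(7, A) - 1*(-21977) = -3*7 - 1*(-21977) = -21 + 21977 = 21956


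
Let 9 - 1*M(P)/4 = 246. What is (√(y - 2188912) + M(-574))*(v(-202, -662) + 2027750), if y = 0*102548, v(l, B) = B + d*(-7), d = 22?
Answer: -1921533432 + 8107736*I*√136807 ≈ -1.9215e+9 + 2.9988e+9*I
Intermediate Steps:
M(P) = -948 (M(P) = 36 - 4*246 = 36 - 984 = -948)
v(l, B) = -154 + B (v(l, B) = B + 22*(-7) = B - 154 = -154 + B)
y = 0
(√(y - 2188912) + M(-574))*(v(-202, -662) + 2027750) = (√(0 - 2188912) - 948)*((-154 - 662) + 2027750) = (√(-2188912) - 948)*(-816 + 2027750) = (4*I*√136807 - 948)*2026934 = (-948 + 4*I*√136807)*2026934 = -1921533432 + 8107736*I*√136807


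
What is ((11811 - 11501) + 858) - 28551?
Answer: -27383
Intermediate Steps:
((11811 - 11501) + 858) - 28551 = (310 + 858) - 28551 = 1168 - 28551 = -27383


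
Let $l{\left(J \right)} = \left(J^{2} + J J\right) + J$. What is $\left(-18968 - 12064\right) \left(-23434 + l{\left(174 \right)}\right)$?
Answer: $-1157245344$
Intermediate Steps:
$l{\left(J \right)} = J + 2 J^{2}$ ($l{\left(J \right)} = \left(J^{2} + J^{2}\right) + J = 2 J^{2} + J = J + 2 J^{2}$)
$\left(-18968 - 12064\right) \left(-23434 + l{\left(174 \right)}\right) = \left(-18968 - 12064\right) \left(-23434 + 174 \left(1 + 2 \cdot 174\right)\right) = - 31032 \left(-23434 + 174 \left(1 + 348\right)\right) = - 31032 \left(-23434 + 174 \cdot 349\right) = - 31032 \left(-23434 + 60726\right) = \left(-31032\right) 37292 = -1157245344$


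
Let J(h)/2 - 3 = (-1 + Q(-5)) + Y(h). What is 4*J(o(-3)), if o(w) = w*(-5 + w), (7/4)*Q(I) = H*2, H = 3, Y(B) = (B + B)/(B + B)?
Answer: 360/7 ≈ 51.429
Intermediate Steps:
Y(B) = 1 (Y(B) = (2*B)/((2*B)) = (2*B)*(1/(2*B)) = 1)
Q(I) = 24/7 (Q(I) = 4*(3*2)/7 = (4/7)*6 = 24/7)
J(h) = 90/7 (J(h) = 6 + 2*((-1 + 24/7) + 1) = 6 + 2*(17/7 + 1) = 6 + 2*(24/7) = 6 + 48/7 = 90/7)
4*J(o(-3)) = 4*(90/7) = 360/7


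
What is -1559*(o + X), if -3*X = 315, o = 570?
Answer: -724935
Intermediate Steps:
X = -105 (X = -⅓*315 = -105)
-1559*(o + X) = -1559*(570 - 105) = -1559*465 = -724935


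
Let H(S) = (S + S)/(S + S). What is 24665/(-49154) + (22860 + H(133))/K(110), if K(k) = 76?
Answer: 560917527/1867852 ≈ 300.30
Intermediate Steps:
H(S) = 1 (H(S) = (2*S)/((2*S)) = (2*S)*(1/(2*S)) = 1)
24665/(-49154) + (22860 + H(133))/K(110) = 24665/(-49154) + (22860 + 1)/76 = 24665*(-1/49154) + 22861*(1/76) = -24665/49154 + 22861/76 = 560917527/1867852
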